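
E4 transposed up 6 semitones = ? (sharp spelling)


E4: chromatic position 4 in octave 4 → absolute = 4×12 + 4 = 52
Transpose up 6: 52 + 6 = 58
58 = 4×12 + 10 → A# in octave 4
Result = A#4


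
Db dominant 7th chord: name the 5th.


Step by step:
Dominant 7th chord = root + major 3rd + perfect 5th + minor 7th
Seventh chords stack in thirds, so the letter names are D-F-A-C
Root: Db
Major 3rd above Db: F
Perfect 5th above Db: Ab
Minor 7th above Db: Cb
The 5th = Ab


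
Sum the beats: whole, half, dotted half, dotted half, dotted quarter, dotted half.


Solution.
Beat values:
  whole = 4 beats
  half = 2 beats
  dotted half = 3 beats
  dotted half = 3 beats
  dotted quarter = 1.5 beats
  dotted half = 3 beats
Sum = 4 + 2 + 3 + 3 + 1.5 + 3
= 16.5 beats


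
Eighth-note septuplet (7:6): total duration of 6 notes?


Septuplet: 7 notes occupy the space of 6 eighth notes
Space = 6 × 1/2 = 3 beats
Each septuplet note = 3 / 7 = 3/7 beats
6 notes = 6 × 3/7 = 18/7
= 18/7 beats


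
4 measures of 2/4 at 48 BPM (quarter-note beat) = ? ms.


Reasoning:
Quarter-note beat duration = 60000 / 48 ms
Beats per measure (2/4) = 2
One measure = 2 × 60000 / 48 = 120000 / 48 ms
4 measures = 4 × 120000 / 48 = 480000 / 48
= 10000.0 ms


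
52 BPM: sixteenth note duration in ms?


Solution.
One quarter-note beat = 60000 / BPM = 60000 / 52 ms
Sixteenth note = 1/4 × quarter note
Duration = 1/4 × 60000 / 52 = 15000 / 52
= 288.5 ms


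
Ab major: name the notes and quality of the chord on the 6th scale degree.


Ab major scale: Ab Bb C Db Eb F G
Diatonic triad on degree 6 stacks scale notes 6, 1, 3: F Ab C
F→Ab = 3 semitones; F→C = 7 semitones → minor triad
= F Ab C (minor)


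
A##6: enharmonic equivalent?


Working:
Enharmonic notes sound the same pitch but are spelled with different letter names
A## and B name the same pitch class
= B6


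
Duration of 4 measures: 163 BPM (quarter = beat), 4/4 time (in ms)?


Let's work it out.
Quarter-note beat duration = 60000 / 163 ms
Beats per measure (4/4) = 4
One measure = 4 × 60000 / 163 = 240000 / 163 ms
4 measures = 4 × 240000 / 163 = 960000 / 163
= 5889.6 ms


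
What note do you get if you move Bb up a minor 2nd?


Working:
minor 2nd: 2 letter names, 1 semitones
Letter: B + 1 → C
Pitch: Bb + 1 semitones, spelled as a C → Cb
= Cb


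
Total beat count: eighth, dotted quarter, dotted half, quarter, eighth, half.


Solution.
Beat values:
  eighth = 0.5 beats
  dotted quarter = 1.5 beats
  dotted half = 3 beats
  quarter = 1 beat
  eighth = 0.5 beats
  half = 2 beats
Sum = 0.5 + 1.5 + 3 + 1 + 0.5 + 2
= 8.5 beats


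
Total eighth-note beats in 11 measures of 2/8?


Reasoning:
Time signature 2/8: the bottom number 8 means the eighth note gets one count
The top number 2 means 2 eighth-note beats per measure
Total = 2 × 11 measures
= 22 eighth-note beats


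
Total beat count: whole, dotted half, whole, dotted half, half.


Reasoning:
Beat values:
  whole = 4 beats
  dotted half = 3 beats
  whole = 4 beats
  dotted half = 3 beats
  half = 2 beats
Sum = 4 + 3 + 4 + 3 + 2
= 16 beats


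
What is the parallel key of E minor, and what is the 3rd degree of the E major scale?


Reasoning:
Parallel keys share the same tonic but differ in mode
E minor → parallel is E major
E major scale: E F# G# A B C# D#
= E major; 3rd degree = G#


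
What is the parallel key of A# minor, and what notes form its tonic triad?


Solution.
Parallel keys share the same tonic but differ in mode
A# minor → parallel is A# major
Tonic triad of A# major = A# C## E#
= A# major; triad = A# C## E#


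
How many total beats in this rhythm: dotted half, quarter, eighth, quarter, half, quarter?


Reasoning:
Beat values:
  dotted half = 3 beats
  quarter = 1 beat
  eighth = 0.5 beats
  quarter = 1 beat
  half = 2 beats
  quarter = 1 beat
Sum = 3 + 1 + 0.5 + 1 + 2 + 1
= 8.5 beats


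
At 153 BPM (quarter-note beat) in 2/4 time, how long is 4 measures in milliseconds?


Reasoning:
Quarter-note beat duration = 60000 / 153 ms
Beats per measure (2/4) = 2
One measure = 2 × 60000 / 153 = 120000 / 153 ms
4 measures = 4 × 120000 / 153 = 480000 / 153
= 3137.3 ms


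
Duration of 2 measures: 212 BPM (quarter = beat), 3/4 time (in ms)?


Quarter-note beat duration = 60000 / 212 ms
Beats per measure (3/4) = 3
One measure = 3 × 60000 / 212 = 180000 / 212 ms
2 measures = 2 × 180000 / 212 = 360000 / 212
= 1698.1 ms


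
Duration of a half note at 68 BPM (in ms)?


One quarter-note beat = 60000 / BPM = 60000 / 68 ms
Half note = 2 × quarter note
Duration = 2 × 60000 / 68 = 120000 / 68
= 1764.7 ms


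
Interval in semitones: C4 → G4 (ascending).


Absolute semitone position = octave×12 + chromatic position
C4: 4×12 + 0 = 48
G4: 4×12 + 7 = 55
Difference = 55 - 48 = 7
= 7 semitones


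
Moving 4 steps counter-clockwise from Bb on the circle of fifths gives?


Step by step:
Each counter-clockwise step moves down a perfect 5th (= up a perfect 4th)
From Bb: Bb → Eb → Ab → Db → F#/Gb
= F#/Gb


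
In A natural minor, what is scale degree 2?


Step by step:
Natural minor scale pattern: W-H-W-W-H-W-W (2-1-2-2-1-2-2 semitones)
Starting from A:
  A + 2 semitones → B
  B + 1 semitone → C
  C + 2 semitones → D
  D + 2 semitones → E
  E + 1 semitone → F
  F + 2 semitones → G
  G + 2 semitones → A
Scale: A B C D E F G
Degree 2 = B


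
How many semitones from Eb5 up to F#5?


Reasoning:
Absolute semitone position = octave×12 + chromatic position
Eb5: 5×12 + 3 = 63
F#5: 5×12 + 6 = 66
Difference = 66 - 63 = 3
= 3 semitones


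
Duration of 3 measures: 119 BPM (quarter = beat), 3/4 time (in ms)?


Working:
Quarter-note beat duration = 60000 / 119 ms
Beats per measure (3/4) = 3
One measure = 3 × 60000 / 119 = 180000 / 119 ms
3 measures = 3 × 180000 / 119 = 540000 / 119
= 4537.8 ms


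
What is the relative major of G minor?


Reasoning:
The relative major shares the key signature and is a minor 3rd above the minor tonic
A minor 3rd above G is Bb
→ relative major of G minor is Bb major
= Bb major


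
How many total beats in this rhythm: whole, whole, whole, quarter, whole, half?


Solution.
Beat values:
  whole = 4 beats
  whole = 4 beats
  whole = 4 beats
  quarter = 1 beat
  whole = 4 beats
  half = 2 beats
Sum = 4 + 4 + 4 + 1 + 4 + 2
= 19 beats


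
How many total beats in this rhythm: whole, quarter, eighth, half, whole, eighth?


Step by step:
Beat values:
  whole = 4 beats
  quarter = 1 beat
  eighth = 0.5 beats
  half = 2 beats
  whole = 4 beats
  eighth = 0.5 beats
Sum = 4 + 1 + 0.5 + 2 + 4 + 0.5
= 12 beats


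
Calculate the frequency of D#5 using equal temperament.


Reasoning:
f = 440 × 2^(n/12) where n = semitones from A4
D#5: 6 semitones from A4
f = 440 × 2^(6/12)
f = 622.25 Hz


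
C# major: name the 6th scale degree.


Step by step:
Major scale pattern: W-W-H-W-W-W-H (2-2-1-2-2-2-1 semitones)
Starting from C#:
  C# + 2 semitones → D#
  D# + 2 semitones → E#
  E# + 1 semitone → F#
  F# + 2 semitones → G#
  G# + 2 semitones → A#
  A# + 2 semitones → B#
  B# + 1 semitone → C#
Scale: C# D# E# F# G# A# B#
Degree 6 = A#


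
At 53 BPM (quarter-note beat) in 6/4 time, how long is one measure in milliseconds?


Step by step:
Quarter-note beat duration = 60000 / 53 ms
Beats per measure (6/4) = 6
One measure = 6 × 60000 / 53 = 360000 / 53 ms
= 6792.5 ms


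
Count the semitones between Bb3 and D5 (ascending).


Solution.
Absolute semitone position = octave×12 + chromatic position
Bb3: 3×12 + 10 = 46
D5: 5×12 + 2 = 62
Difference = 62 - 46 = 16
= 16 semitones


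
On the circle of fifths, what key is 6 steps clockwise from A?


Working:
Each clockwise step on the circle of fifths moves up a perfect 5th
From A: A → E → B → F#/Gb → Db → Ab → Eb
= Eb


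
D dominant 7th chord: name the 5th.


Solution.
Dominant 7th chord = root + major 3rd + perfect 5th + minor 7th
Seventh chords stack in thirds, so the letter names are D-F-A-C
Root: D
Major 3rd above D: F#
Perfect 5th above D: A
Minor 7th above D: C
The 5th = A


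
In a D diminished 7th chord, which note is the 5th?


Reasoning:
Diminished 7th chord = root + minor 3rd + diminished 5th + diminished 7th
Seventh chords stack in thirds, so the letter names are D-F-A-C
Root: D
Minor 3rd above D: F
Diminished 5th above D: Ab
Diminished 7th above D: Cb
The 5th = Ab


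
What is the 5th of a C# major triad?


Solution.
Major triad = root + major 3rd (4 semitones) + perfect 5th (7 semitones)
A triad on C# stacks thirds, so the chord tones use letter names C-E-G
Root: C#
Major 3rd above C#: E#
Perfect 5th above C#: G#
The 5th = G#


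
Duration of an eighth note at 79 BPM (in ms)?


Working:
One quarter-note beat = 60000 / BPM = 60000 / 79 ms
Eighth note = 1/2 × quarter note
Duration = 1/2 × 60000 / 79 = 30000 / 79
= 379.7 ms


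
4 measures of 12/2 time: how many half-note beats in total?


Time signature 12/2: the bottom number 2 means the half note gets one count
The top number 12 means 12 half-note beats per measure
Total = 12 × 4 measures
= 48 half-note beats


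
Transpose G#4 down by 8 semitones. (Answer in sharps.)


Step by step:
G#4: chromatic position 8 in octave 4 → absolute = 4×12 + 8 = 56
Transpose down 8: 56 - 8 = 48
48 = 4×12 + 0 → C in octave 4
Result = C4


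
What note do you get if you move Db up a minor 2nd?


Working:
minor 2nd: 2 letter names, 1 semitones
Letter: D + 1 → E
Pitch: Db + 1 semitones, spelled as an E → Ebb
= Ebb


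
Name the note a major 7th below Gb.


Let's work it out.
A 7th spans 7 letter names, so from G we land on A
A major 7th = 11 semitones below Gb
Spell A at that pitch: Abb
= Abb


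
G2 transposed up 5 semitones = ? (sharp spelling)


Working:
G2: chromatic position 7 in octave 2 → absolute = 2×12 + 7 = 31
Transpose up 5: 31 + 5 = 36
36 = 3×12 + 0 → C in octave 3
Result = C3


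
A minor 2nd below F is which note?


Let's work it out.
A 2nd spans 2 letter names, so from F we land on E
A minor 2nd = 1 semitone below F
Spell E at that pitch: E
= E


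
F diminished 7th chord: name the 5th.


Reasoning:
Diminished 7th chord = root + minor 3rd + diminished 5th + diminished 7th
Seventh chords stack in thirds, so the letter names are F-A-C-E
Root: F
Minor 3rd above F: Ab
Diminished 5th above F: Cb
Diminished 7th above F: Ebb
The 5th = Cb


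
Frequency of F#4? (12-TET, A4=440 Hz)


Step by step:
f = 440 × 2^(n/12) where n = semitones from A4
F#4: -3 semitones from A4
f = 440 × 2^(-3/12)
f = 369.99 Hz


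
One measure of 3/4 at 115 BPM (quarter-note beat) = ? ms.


Let's work it out.
Quarter-note beat duration = 60000 / 115 ms
Beats per measure (3/4) = 3
One measure = 3 × 60000 / 115 = 180000 / 115 ms
= 1565.2 ms


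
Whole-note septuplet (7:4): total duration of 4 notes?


Reasoning:
Septuplet: 7 notes occupy the space of 4 whole notes
Space = 4 × 4 = 16 beats
Each septuplet note = 16 / 7 = 16/7 beats
4 notes = 4 × 16/7 = 64/7
= 64/7 beats


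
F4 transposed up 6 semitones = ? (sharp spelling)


Solution.
F4: chromatic position 5 in octave 4 → absolute = 4×12 + 5 = 53
Transpose up 6: 53 + 6 = 59
59 = 4×12 + 11 → B in octave 4
Result = B4


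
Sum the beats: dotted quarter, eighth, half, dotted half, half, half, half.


Solution.
Beat values:
  dotted quarter = 1.5 beats
  eighth = 0.5 beats
  half = 2 beats
  dotted half = 3 beats
  half = 2 beats
  half = 2 beats
  half = 2 beats
Sum = 1.5 + 0.5 + 2 + 3 + 2 + 2 + 2
= 13 beats


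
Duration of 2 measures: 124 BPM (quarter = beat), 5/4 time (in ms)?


Quarter-note beat duration = 60000 / 124 ms
Beats per measure (5/4) = 5
One measure = 5 × 60000 / 124 = 300000 / 124 ms
2 measures = 2 × 300000 / 124 = 600000 / 124
= 4838.7 ms


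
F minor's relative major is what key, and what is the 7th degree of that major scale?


The relative major shares the key signature and is a minor 3rd above the minor tonic
A minor 3rd above F is Ab
→ relative major of F minor is Ab major
Ab major scale: Ab Bb C Db Eb F G
= Ab major; 7th degree = G


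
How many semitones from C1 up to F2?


Let's work it out.
Absolute semitone position = octave×12 + chromatic position
C1: 1×12 + 0 = 12
F2: 2×12 + 5 = 29
Difference = 29 - 12 = 17
= 17 semitones


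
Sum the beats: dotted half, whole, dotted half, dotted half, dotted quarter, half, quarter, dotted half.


Beat values:
  dotted half = 3 beats
  whole = 4 beats
  dotted half = 3 beats
  dotted half = 3 beats
  dotted quarter = 1.5 beats
  half = 2 beats
  quarter = 1 beat
  dotted half = 3 beats
Sum = 3 + 4 + 3 + 3 + 1.5 + 2 + 1 + 3
= 20.5 beats


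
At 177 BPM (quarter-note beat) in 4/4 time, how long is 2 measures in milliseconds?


Quarter-note beat duration = 60000 / 177 ms
Beats per measure (4/4) = 4
One measure = 4 × 60000 / 177 = 240000 / 177 ms
2 measures = 2 × 240000 / 177 = 480000 / 177
= 2711.9 ms


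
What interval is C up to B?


Solution.
Letter names: C → B spans 7 letter names → a 7th
Semitones: C → B = 11 half-steps
A 7th of 11 semitones is a major 7th
= major 7th


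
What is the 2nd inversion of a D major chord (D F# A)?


Let's work it out.
Root position: D F# A
2nd inversion: move root and 3rd up an octave
Bass note: A
Notes (bottom to top) = A D F#


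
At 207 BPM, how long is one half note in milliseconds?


Step by step:
One quarter-note beat = 60000 / BPM = 60000 / 207 ms
Half note = 2 × quarter note
Duration = 2 × 60000 / 207 = 120000 / 207
= 579.7 ms


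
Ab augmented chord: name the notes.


Reasoning:
Augmented triad = root + major 3rd (4 semitones) + augmented 5th (8 semitones)
A triad on Ab stacks thirds, so the chord tones use letter names A-C-E
Root: Ab
Major 3rd above Ab: C
Augmented 5th above Ab: E
Chord = Ab C E


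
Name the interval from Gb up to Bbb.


Step by step:
Letter names: G → B spans 3 letter names → a 3rd
Semitones: Gb → Bbb = 3 half-steps
A 3rd of 3 semitones is a minor 3rd
= minor 3rd


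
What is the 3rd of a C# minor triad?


Minor triad = root + minor 3rd (3 semitones) + perfect 5th (7 semitones)
A triad on C# stacks thirds, so the chord tones use letter names C-E-G
Root: C#
Minor 3rd above C#: E
Perfect 5th above C#: G#
The 3rd = E


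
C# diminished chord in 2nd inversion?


Root position: C# E G
2nd inversion: move root and 3rd up an octave
Bass note: G
Notes (bottom to top) = G C# E


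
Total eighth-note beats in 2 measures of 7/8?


Step by step:
Time signature 7/8: the bottom number 8 means the eighth note gets one count
The top number 7 means 7 eighth-note beats per measure
Total = 7 × 2 measures
= 14 eighth-note beats


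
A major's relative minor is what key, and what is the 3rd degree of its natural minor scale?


Reasoning:
The relative minor shares the major's key signature and starts on its 6th degree
6th degree = a major 6th above the tonic; a major 6th above A is F#
→ relative minor of A major is F# minor
F# natural minor scale: F# G# A B C# D E
= F# minor; 3rd degree = A


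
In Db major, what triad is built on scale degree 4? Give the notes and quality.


Working:
Db major scale: Db Eb F Gb Ab Bb C
Diatonic triad on degree 4 stacks scale notes 4, 6, 1: Gb Bb Db
Gb→Bb = 4 semitones; Gb→Db = 7 semitones → major triad
= Gb Bb Db (major)


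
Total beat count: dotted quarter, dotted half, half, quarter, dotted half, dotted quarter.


Step by step:
Beat values:
  dotted quarter = 1.5 beats
  dotted half = 3 beats
  half = 2 beats
  quarter = 1 beat
  dotted half = 3 beats
  dotted quarter = 1.5 beats
Sum = 1.5 + 3 + 2 + 1 + 3 + 1.5
= 12 beats


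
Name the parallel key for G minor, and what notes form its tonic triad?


Solution.
Parallel keys share the same tonic but differ in mode
G minor → parallel is G major
Tonic triad of G major = G B D
= G major; triad = G B D


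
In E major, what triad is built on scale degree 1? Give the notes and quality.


Let's work it out.
E major scale: E F# G# A B C# D#
Diatonic triad on degree 1 stacks scale notes 1, 3, 5: E G# B
E→G# = 4 semitones; E→B = 7 semitones → major triad
= E G# B (major)


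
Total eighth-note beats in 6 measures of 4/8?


Time signature 4/8: the bottom number 8 means the eighth note gets one count
The top number 4 means 4 eighth-note beats per measure
Total = 4 × 6 measures
= 24 eighth-note beats


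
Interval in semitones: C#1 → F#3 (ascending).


Working:
Absolute semitone position = octave×12 + chromatic position
C#1: 1×12 + 1 = 13
F#3: 3×12 + 6 = 42
Difference = 42 - 13 = 29
= 29 semitones


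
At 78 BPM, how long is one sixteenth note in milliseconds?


One quarter-note beat = 60000 / BPM = 60000 / 78 ms
Sixteenth note = 1/4 × quarter note
Duration = 1/4 × 60000 / 78 = 15000 / 78
= 192.3 ms


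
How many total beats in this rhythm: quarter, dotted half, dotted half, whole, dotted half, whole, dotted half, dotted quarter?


Solution.
Beat values:
  quarter = 1 beat
  dotted half = 3 beats
  dotted half = 3 beats
  whole = 4 beats
  dotted half = 3 beats
  whole = 4 beats
  dotted half = 3 beats
  dotted quarter = 1.5 beats
Sum = 1 + 3 + 3 + 4 + 3 + 4 + 3 + 1.5
= 22.5 beats


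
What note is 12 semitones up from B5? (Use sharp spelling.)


Working:
B5: chromatic position 11 in octave 5 → absolute = 5×12 + 11 = 71
Transpose up 12: 71 + 12 = 83
83 = 6×12 + 11 → B in octave 6
Result = B6


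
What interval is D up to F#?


Let's work it out.
Letter names: D → F spans 3 letter names → a 3rd
Semitones: D → F# = 4 half-steps
A 3rd of 4 semitones is a major 3rd
= major 3rd


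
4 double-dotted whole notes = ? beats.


Base whole note = 4 beats
Dot 1 adds half the previous value: +2
Dot 2 adds half the previous value: +1
One double-dotted whole = 4 + 2 + 1 = 7
4 of them = 4 × 7 = 28
= 28 beats


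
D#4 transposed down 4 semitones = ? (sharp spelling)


Reasoning:
D#4: chromatic position 3 in octave 4 → absolute = 4×12 + 3 = 51
Transpose down 4: 51 - 4 = 47
47 = 3×12 + 11 → B in octave 3
Result = B3


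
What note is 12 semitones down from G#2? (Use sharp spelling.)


Reasoning:
G#2: chromatic position 8 in octave 2 → absolute = 2×12 + 8 = 32
Transpose down 12: 32 - 12 = 20
20 = 1×12 + 8 → G# in octave 1
Result = G#1


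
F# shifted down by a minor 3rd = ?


Let's work it out.
minor 3rd: 3 letter names, 3 semitones
Letter: F - 2 → D
Pitch: F# - 3 semitones, spelled as a D → D#
= D#


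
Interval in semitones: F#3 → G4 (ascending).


Absolute semitone position = octave×12 + chromatic position
F#3: 3×12 + 6 = 42
G4: 4×12 + 7 = 55
Difference = 55 - 42 = 13
= 13 semitones


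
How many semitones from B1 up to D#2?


Let's work it out.
Absolute semitone position = octave×12 + chromatic position
B1: 1×12 + 11 = 23
D#2: 2×12 + 3 = 27
Difference = 27 - 23 = 4
= 4 semitones


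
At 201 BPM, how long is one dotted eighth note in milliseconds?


One quarter-note beat = 60000 / BPM = 60000 / 201 ms
Dotted eighth note = 3/4 × quarter note
Duration = 3/4 × 60000 / 201 = 45000 / 201
= 223.9 ms


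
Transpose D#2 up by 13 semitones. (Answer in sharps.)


Step by step:
D#2: chromatic position 3 in octave 2 → absolute = 2×12 + 3 = 27
Transpose up 13: 27 + 13 = 40
40 = 3×12 + 4 → E in octave 3
Result = E3


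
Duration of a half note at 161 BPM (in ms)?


Solution.
One quarter-note beat = 60000 / BPM = 60000 / 161 ms
Half note = 2 × quarter note
Duration = 2 × 60000 / 161 = 120000 / 161
= 745.3 ms


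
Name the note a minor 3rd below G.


Step by step:
A 3rd spans 3 letter names, so from G we land on E
A minor 3rd = 3 semitones below G
Spell E at that pitch: E
= E


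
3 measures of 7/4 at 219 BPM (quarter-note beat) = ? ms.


Working:
Quarter-note beat duration = 60000 / 219 ms
Beats per measure (7/4) = 7
One measure = 7 × 60000 / 219 = 420000 / 219 ms
3 measures = 3 × 420000 / 219 = 1260000 / 219
= 5753.4 ms


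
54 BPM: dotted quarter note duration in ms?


Reasoning:
One quarter-note beat = 60000 / BPM = 60000 / 54 ms
Dotted quarter note = 3/2 × quarter note
Duration = 3/2 × 60000 / 54 = 90000 / 54
= 1666.7 ms


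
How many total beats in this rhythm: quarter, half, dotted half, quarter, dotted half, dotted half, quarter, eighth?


Reasoning:
Beat values:
  quarter = 1 beat
  half = 2 beats
  dotted half = 3 beats
  quarter = 1 beat
  dotted half = 3 beats
  dotted half = 3 beats
  quarter = 1 beat
  eighth = 0.5 beats
Sum = 1 + 2 + 3 + 1 + 3 + 3 + 1 + 0.5
= 14.5 beats


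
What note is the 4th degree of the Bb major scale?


Solution.
Major scale pattern: W-W-H-W-W-W-H (2-2-1-2-2-2-1 semitones)
Starting from Bb:
  Bb + 2 semitones → C
  C + 2 semitones → D
  D + 1 semitone → Eb
  Eb + 2 semitones → F
  F + 2 semitones → G
  G + 2 semitones → A
  A + 1 semitone → Bb
Scale: Bb C D Eb F G A
Degree 4 = Eb


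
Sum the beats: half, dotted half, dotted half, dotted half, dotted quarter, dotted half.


Let's work it out.
Beat values:
  half = 2 beats
  dotted half = 3 beats
  dotted half = 3 beats
  dotted half = 3 beats
  dotted quarter = 1.5 beats
  dotted half = 3 beats
Sum = 2 + 3 + 3 + 3 + 1.5 + 3
= 15.5 beats


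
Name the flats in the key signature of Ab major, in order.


Flat major keys: C(0), F(1), Bb(2), Eb(3), Ab(4), Db(5), Gb(6), Cb(7)
Ab major has 4 flats
Order of flats: Bb Eb Ab Db Gb Cb Fb → first 4: Bb, Eb, Ab, Db
= Bb, Eb, Ab, Db


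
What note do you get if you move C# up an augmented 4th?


Solution.
augmented 4th: 4 letter names, 6 semitones
Letter: C + 3 → F
Pitch: C# + 6 semitones, spelled as an F → F##
= F##


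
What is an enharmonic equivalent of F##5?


Let's work it out.
Enharmonic notes sound the same pitch but are spelled with different letter names
F## and G name the same pitch class
= G5


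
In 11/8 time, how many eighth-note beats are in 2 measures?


Time signature 11/8: the bottom number 8 means the eighth note gets one count
The top number 11 means 11 eighth-note beats per measure
Total = 11 × 2 measures
= 22 eighth-note beats


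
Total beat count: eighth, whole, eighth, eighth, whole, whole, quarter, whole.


Solution.
Beat values:
  eighth = 0.5 beats
  whole = 4 beats
  eighth = 0.5 beats
  eighth = 0.5 beats
  whole = 4 beats
  whole = 4 beats
  quarter = 1 beat
  whole = 4 beats
Sum = 0.5 + 4 + 0.5 + 0.5 + 4 + 4 + 1 + 4
= 18.5 beats


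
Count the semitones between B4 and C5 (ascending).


Solution.
Absolute semitone position = octave×12 + chromatic position
B4: 4×12 + 11 = 59
C5: 5×12 + 0 = 60
Difference = 60 - 59 = 1
= 1 semitone


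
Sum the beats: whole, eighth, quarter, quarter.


Working:
Beat values:
  whole = 4 beats
  eighth = 0.5 beats
  quarter = 1 beat
  quarter = 1 beat
Sum = 4 + 0.5 + 1 + 1
= 6.5 beats


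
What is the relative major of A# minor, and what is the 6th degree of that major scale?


Step by step:
The relative major shares the key signature and is a minor 3rd above the minor tonic
A minor 3rd above A# is C#
→ relative major of A# minor is C# major
C# major scale: C# D# E# F# G# A# B#
= C# major; 6th degree = A#


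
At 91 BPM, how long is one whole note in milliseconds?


Let's work it out.
One quarter-note beat = 60000 / BPM = 60000 / 91 ms
Whole note = 4 × quarter note
Duration = 4 × 60000 / 91 = 240000 / 91
= 2637.4 ms


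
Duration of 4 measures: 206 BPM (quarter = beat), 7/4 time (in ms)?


Step by step:
Quarter-note beat duration = 60000 / 206 ms
Beats per measure (7/4) = 7
One measure = 7 × 60000 / 206 = 420000 / 206 ms
4 measures = 4 × 420000 / 206 = 1680000 / 206
= 8155.3 ms


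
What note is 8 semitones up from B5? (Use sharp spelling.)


Let's work it out.
B5: chromatic position 11 in octave 5 → absolute = 5×12 + 11 = 71
Transpose up 8: 71 + 8 = 79
79 = 6×12 + 7 → G in octave 6
Result = G6


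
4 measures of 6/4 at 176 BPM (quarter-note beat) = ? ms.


Reasoning:
Quarter-note beat duration = 60000 / 176 ms
Beats per measure (6/4) = 6
One measure = 6 × 60000 / 176 = 360000 / 176 ms
4 measures = 4 × 360000 / 176 = 1440000 / 176
= 8181.8 ms


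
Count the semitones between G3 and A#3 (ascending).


Working:
Absolute semitone position = octave×12 + chromatic position
G3: 3×12 + 7 = 43
A#3: 3×12 + 10 = 46
Difference = 46 - 43 = 3
= 3 semitones


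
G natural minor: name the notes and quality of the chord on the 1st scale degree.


Step by step:
G natural minor scale: G A Bb C D Eb F
Diatonic triad on degree 1 stacks scale notes 1, 3, 5: G Bb D
G→Bb = 3 semitones; G→D = 7 semitones → minor triad
= G Bb D (minor)


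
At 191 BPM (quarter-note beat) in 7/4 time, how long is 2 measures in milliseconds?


Quarter-note beat duration = 60000 / 191 ms
Beats per measure (7/4) = 7
One measure = 7 × 60000 / 191 = 420000 / 191 ms
2 measures = 2 × 420000 / 191 = 840000 / 191
= 4397.9 ms


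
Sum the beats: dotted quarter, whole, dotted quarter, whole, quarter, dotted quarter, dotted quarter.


Solution.
Beat values:
  dotted quarter = 1.5 beats
  whole = 4 beats
  dotted quarter = 1.5 beats
  whole = 4 beats
  quarter = 1 beat
  dotted quarter = 1.5 beats
  dotted quarter = 1.5 beats
Sum = 1.5 + 4 + 1.5 + 4 + 1 + 1.5 + 1.5
= 15 beats


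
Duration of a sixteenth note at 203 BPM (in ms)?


One quarter-note beat = 60000 / BPM = 60000 / 203 ms
Sixteenth note = 1/4 × quarter note
Duration = 1/4 × 60000 / 203 = 15000 / 203
= 73.9 ms


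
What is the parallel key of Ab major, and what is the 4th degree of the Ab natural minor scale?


Parallel keys share the same tonic but differ in mode
Ab major → parallel is Ab minor
Ab natural minor scale: Ab Bb Cb Db Eb Fb Gb
= Ab minor; 4th degree = Db


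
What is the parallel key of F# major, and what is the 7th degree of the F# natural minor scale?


Let's work it out.
Parallel keys share the same tonic but differ in mode
F# major → parallel is F# minor
F# natural minor scale: F# G# A B C# D E
= F# minor; 7th degree = E


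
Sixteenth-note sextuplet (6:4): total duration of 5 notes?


Reasoning:
Sextuplet: 6 notes occupy the space of 4 sixteenth notes
Space = 4 × 1/4 = 1 beat
Each sextuplet note = 1 / 6 = 1/6 beats
5 notes = 5 × 1/6 = 5/6
= 5/6 beats


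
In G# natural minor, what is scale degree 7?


Reasoning:
Natural minor scale pattern: W-H-W-W-H-W-W (2-1-2-2-1-2-2 semitones)
Starting from G#:
  G# + 2 semitones → A#
  A# + 1 semitone → B
  B + 2 semitones → C#
  C# + 2 semitones → D#
  D# + 1 semitone → E
  E + 2 semitones → F#
  F# + 2 semitones → G#
Scale: G# A# B C# D# E F#
Degree 7 = F#


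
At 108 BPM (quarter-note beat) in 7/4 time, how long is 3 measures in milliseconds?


Quarter-note beat duration = 60000 / 108 ms
Beats per measure (7/4) = 7
One measure = 7 × 60000 / 108 = 420000 / 108 ms
3 measures = 3 × 420000 / 108 = 1260000 / 108
= 11666.7 ms


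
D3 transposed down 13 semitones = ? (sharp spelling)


Working:
D3: chromatic position 2 in octave 3 → absolute = 3×12 + 2 = 38
Transpose down 13: 38 - 13 = 25
25 = 2×12 + 1 → C# in octave 2
Result = C#2


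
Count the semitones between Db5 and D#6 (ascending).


Absolute semitone position = octave×12 + chromatic position
Db5: 5×12 + 1 = 61
D#6: 6×12 + 3 = 75
Difference = 75 - 61 = 14
= 14 semitones


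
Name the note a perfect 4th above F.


Step by step:
A 4th spans 4 letter names, so from F we land on B
A perfect 4th = 5 semitones above F
Spell B at that pitch: Bb
= Bb


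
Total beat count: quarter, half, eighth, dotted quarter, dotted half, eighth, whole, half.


Working:
Beat values:
  quarter = 1 beat
  half = 2 beats
  eighth = 0.5 beats
  dotted quarter = 1.5 beats
  dotted half = 3 beats
  eighth = 0.5 beats
  whole = 4 beats
  half = 2 beats
Sum = 1 + 2 + 0.5 + 1.5 + 3 + 0.5 + 4 + 2
= 14.5 beats


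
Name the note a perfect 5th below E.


Reasoning:
A 5th spans 5 letter names, so from E we land on A
A perfect 5th = 7 semitones below E
Spell A at that pitch: A
= A


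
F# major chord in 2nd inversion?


Let's work it out.
Root position: F# A# C#
2nd inversion: move root and 3rd up an octave
Bass note: C#
Notes (bottom to top) = C# F# A#


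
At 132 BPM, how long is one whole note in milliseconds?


Let's work it out.
One quarter-note beat = 60000 / BPM = 60000 / 132 ms
Whole note = 4 × quarter note
Duration = 4 × 60000 / 132 = 240000 / 132
= 1818.2 ms


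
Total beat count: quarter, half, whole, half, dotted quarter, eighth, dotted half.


Working:
Beat values:
  quarter = 1 beat
  half = 2 beats
  whole = 4 beats
  half = 2 beats
  dotted quarter = 1.5 beats
  eighth = 0.5 beats
  dotted half = 3 beats
Sum = 1 + 2 + 4 + 2 + 1.5 + 0.5 + 3
= 14 beats


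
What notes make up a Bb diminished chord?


Let's work it out.
Diminished triad = root + minor 3rd (3 semitones) + diminished 5th (6 semitones)
A triad on Bb stacks thirds, so the chord tones use letter names B-D-F
Root: Bb
Minor 3rd above Bb: Db
Diminished 5th above Bb: Fb
Chord = Bb Db Fb


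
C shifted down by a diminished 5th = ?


Reasoning:
diminished 5th: 5 letter names, 6 semitones
Letter: C - 4 → F
Pitch: C - 6 semitones, spelled as an F → F#
= F#


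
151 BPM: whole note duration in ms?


Working:
One quarter-note beat = 60000 / BPM = 60000 / 151 ms
Whole note = 4 × quarter note
Duration = 4 × 60000 / 151 = 240000 / 151
= 1589.4 ms


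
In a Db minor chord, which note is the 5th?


Working:
Minor triad = root + minor 3rd (3 semitones) + perfect 5th (7 semitones)
A triad on Db stacks thirds, so the chord tones use letter names D-F-A
Root: Db
Minor 3rd above Db: Fb
Perfect 5th above Db: Ab
The 5th = Ab


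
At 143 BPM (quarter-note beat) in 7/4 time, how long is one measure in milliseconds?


Working:
Quarter-note beat duration = 60000 / 143 ms
Beats per measure (7/4) = 7
One measure = 7 × 60000 / 143 = 420000 / 143 ms
= 2937.1 ms


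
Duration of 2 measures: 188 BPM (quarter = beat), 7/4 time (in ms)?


Solution.
Quarter-note beat duration = 60000 / 188 ms
Beats per measure (7/4) = 7
One measure = 7 × 60000 / 188 = 420000 / 188 ms
2 measures = 2 × 420000 / 188 = 840000 / 188
= 4468.1 ms


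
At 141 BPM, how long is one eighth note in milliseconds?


One quarter-note beat = 60000 / BPM = 60000 / 141 ms
Eighth note = 1/2 × quarter note
Duration = 1/2 × 60000 / 141 = 30000 / 141
= 212.8 ms


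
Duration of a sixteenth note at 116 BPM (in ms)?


Reasoning:
One quarter-note beat = 60000 / BPM = 60000 / 116 ms
Sixteenth note = 1/4 × quarter note
Duration = 1/4 × 60000 / 116 = 15000 / 116
= 129.3 ms


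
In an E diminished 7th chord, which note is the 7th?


Diminished 7th chord = root + minor 3rd + diminished 5th + diminished 7th
Seventh chords stack in thirds, so the letter names are E-G-B-D
Root: E
Minor 3rd above E: G
Diminished 5th above E: Bb
Diminished 7th above E: Db
The 7th = Db


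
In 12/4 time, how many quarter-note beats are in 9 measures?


Reasoning:
Time signature 12/4: the bottom number 4 means the quarter note gets one count
The top number 12 means 12 quarter-note beats per measure
Total = 12 × 9 measures
= 108 quarter-note beats


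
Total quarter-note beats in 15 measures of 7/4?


Step by step:
Time signature 7/4: the bottom number 4 means the quarter note gets one count
The top number 7 means 7 quarter-note beats per measure
Total = 7 × 15 measures
= 105 quarter-note beats


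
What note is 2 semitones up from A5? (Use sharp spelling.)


A5: chromatic position 9 in octave 5 → absolute = 5×12 + 9 = 69
Transpose up 2: 69 + 2 = 71
71 = 5×12 + 11 → B in octave 5
Result = B5


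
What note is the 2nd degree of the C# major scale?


Working:
Major scale pattern: W-W-H-W-W-W-H (2-2-1-2-2-2-1 semitones)
Starting from C#:
  C# + 2 semitones → D#
  D# + 2 semitones → E#
  E# + 1 semitone → F#
  F# + 2 semitones → G#
  G# + 2 semitones → A#
  A# + 2 semitones → B#
  B# + 1 semitone → C#
Scale: C# D# E# F# G# A# B#
Degree 2 = D#


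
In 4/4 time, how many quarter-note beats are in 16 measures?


Time signature 4/4: the bottom number 4 means the quarter note gets one count
The top number 4 means 4 quarter-note beats per measure
Total = 4 × 16 measures
= 64 quarter-note beats


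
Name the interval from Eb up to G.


Step by step:
Letter names: E → G spans 3 letter names → a 3rd
Semitones: Eb → G = 4 half-steps
A 3rd of 4 semitones is a major 3rd
= major 3rd


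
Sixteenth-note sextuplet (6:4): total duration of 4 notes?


Solution.
Sextuplet: 6 notes occupy the space of 4 sixteenth notes
Space = 4 × 1/4 = 1 beat
Each sextuplet note = 1 / 6 = 1/6 beats
4 notes = 4 × 1/6 = 2/3
= 2/3 beats


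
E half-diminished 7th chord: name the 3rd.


Half-diminished 7th chord = root + minor 3rd + diminished 5th + minor 7th
Seventh chords stack in thirds, so the letter names are E-G-B-D
Root: E
Minor 3rd above E: G
Diminished 5th above E: Bb
Minor 7th above E: D
The 3rd = G


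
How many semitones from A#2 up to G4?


Let's work it out.
Absolute semitone position = octave×12 + chromatic position
A#2: 2×12 + 10 = 34
G4: 4×12 + 7 = 55
Difference = 55 - 34 = 21
= 21 semitones


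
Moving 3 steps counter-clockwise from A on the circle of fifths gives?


Each counter-clockwise step moves down a perfect 5th (= up a perfect 4th)
From A: A → D → G → C
= C


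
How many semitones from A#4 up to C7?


Absolute semitone position = octave×12 + chromatic position
A#4: 4×12 + 10 = 58
C7: 7×12 + 0 = 84
Difference = 84 - 58 = 26
= 26 semitones


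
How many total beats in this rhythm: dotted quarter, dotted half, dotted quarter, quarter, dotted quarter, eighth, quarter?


Beat values:
  dotted quarter = 1.5 beats
  dotted half = 3 beats
  dotted quarter = 1.5 beats
  quarter = 1 beat
  dotted quarter = 1.5 beats
  eighth = 0.5 beats
  quarter = 1 beat
Sum = 1.5 + 3 + 1.5 + 1 + 1.5 + 0.5 + 1
= 10 beats


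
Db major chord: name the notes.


Reasoning:
Major triad = root + major 3rd (4 semitones) + perfect 5th (7 semitones)
A triad on Db stacks thirds, so the chord tones use letter names D-F-A
Root: Db
Major 3rd above Db: F
Perfect 5th above Db: Ab
Chord = Db F Ab


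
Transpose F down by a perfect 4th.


perfect 4th: 4 letter names, 5 semitones
Letter: F - 3 → C
Pitch: F - 5 semitones, spelled as a C → C
= C


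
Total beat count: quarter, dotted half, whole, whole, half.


Let's work it out.
Beat values:
  quarter = 1 beat
  dotted half = 3 beats
  whole = 4 beats
  whole = 4 beats
  half = 2 beats
Sum = 1 + 3 + 4 + 4 + 2
= 14 beats


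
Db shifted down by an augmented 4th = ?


Step by step:
augmented 4th: 4 letter names, 6 semitones
Letter: D - 3 → A
Pitch: Db - 6 semitones, spelled as an A → Abb
= Abb


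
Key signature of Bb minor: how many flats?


Flat minor keys: A(0), D(1), G(2), C(3), F(4), Bb(5), Eb(6), Ab(7)
Bb minor has 5 flats
Order of flats: Bb Eb Ab Db Gb Cb Fb → first 5: Bb, Eb, Ab, Db, Gb
= 5 flats


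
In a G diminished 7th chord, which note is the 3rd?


Diminished 7th chord = root + minor 3rd + diminished 5th + diminished 7th
Seventh chords stack in thirds, so the letter names are G-B-D-F
Root: G
Minor 3rd above G: Bb
Diminished 5th above G: Db
Diminished 7th above G: Fb
The 3rd = Bb


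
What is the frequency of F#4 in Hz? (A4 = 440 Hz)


Solution.
f = 440 × 2^(n/12) where n = semitones from A4
F#4: -3 semitones from A4
f = 440 × 2^(-3/12)
f = 369.99 Hz


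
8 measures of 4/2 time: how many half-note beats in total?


Time signature 4/2: the bottom number 2 means the half note gets one count
The top number 4 means 4 half-note beats per measure
Total = 4 × 8 measures
= 32 half-note beats


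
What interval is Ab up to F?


Letter names: A → F spans 6 letter names → a 6th
Semitones: Ab → F = 9 half-steps
A 6th of 9 semitones is a major 6th
= major 6th


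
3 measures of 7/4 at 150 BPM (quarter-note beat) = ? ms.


Let's work it out.
Quarter-note beat duration = 60000 / 150 ms
Beats per measure (7/4) = 7
One measure = 7 × 60000 / 150 = 420000 / 150 ms
3 measures = 3 × 420000 / 150 = 1260000 / 150
= 8400.0 ms


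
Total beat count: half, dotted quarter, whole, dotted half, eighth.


Beat values:
  half = 2 beats
  dotted quarter = 1.5 beats
  whole = 4 beats
  dotted half = 3 beats
  eighth = 0.5 beats
Sum = 2 + 1.5 + 4 + 3 + 0.5
= 11 beats


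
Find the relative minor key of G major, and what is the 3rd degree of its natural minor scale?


The relative minor shares the major's key signature and starts on its 6th degree
6th degree = a major 6th above the tonic; a major 6th above G is E
→ relative minor of G major is E minor
E natural minor scale: E F# G A B C D
= E minor; 3rd degree = G


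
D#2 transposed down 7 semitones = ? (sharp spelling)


Working:
D#2: chromatic position 3 in octave 2 → absolute = 2×12 + 3 = 27
Transpose down 7: 27 - 7 = 20
20 = 1×12 + 8 → G# in octave 1
Result = G#1


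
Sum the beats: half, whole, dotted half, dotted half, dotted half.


Step by step:
Beat values:
  half = 2 beats
  whole = 4 beats
  dotted half = 3 beats
  dotted half = 3 beats
  dotted half = 3 beats
Sum = 2 + 4 + 3 + 3 + 3
= 15 beats


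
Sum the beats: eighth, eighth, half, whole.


Working:
Beat values:
  eighth = 0.5 beats
  eighth = 0.5 beats
  half = 2 beats
  whole = 4 beats
Sum = 0.5 + 0.5 + 2 + 4
= 7 beats


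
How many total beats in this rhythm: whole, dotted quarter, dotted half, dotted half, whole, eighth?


Working:
Beat values:
  whole = 4 beats
  dotted quarter = 1.5 beats
  dotted half = 3 beats
  dotted half = 3 beats
  whole = 4 beats
  eighth = 0.5 beats
Sum = 4 + 1.5 + 3 + 3 + 4 + 0.5
= 16 beats


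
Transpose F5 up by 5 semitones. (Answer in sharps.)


Solution.
F5: chromatic position 5 in octave 5 → absolute = 5×12 + 5 = 65
Transpose up 5: 65 + 5 = 70
70 = 5×12 + 10 → A# in octave 5
Result = A#5


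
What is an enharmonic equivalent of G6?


Solution.
Enharmonic notes sound the same pitch but are spelled with different letter names
G and Abb name the same pitch class
= Abb6


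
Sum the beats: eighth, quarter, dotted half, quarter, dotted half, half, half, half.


Solution.
Beat values:
  eighth = 0.5 beats
  quarter = 1 beat
  dotted half = 3 beats
  quarter = 1 beat
  dotted half = 3 beats
  half = 2 beats
  half = 2 beats
  half = 2 beats
Sum = 0.5 + 1 + 3 + 1 + 3 + 2 + 2 + 2
= 14.5 beats


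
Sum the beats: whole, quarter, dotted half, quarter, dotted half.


Reasoning:
Beat values:
  whole = 4 beats
  quarter = 1 beat
  dotted half = 3 beats
  quarter = 1 beat
  dotted half = 3 beats
Sum = 4 + 1 + 3 + 1 + 3
= 12 beats


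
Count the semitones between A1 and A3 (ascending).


Let's work it out.
Absolute semitone position = octave×12 + chromatic position
A1: 1×12 + 9 = 21
A3: 3×12 + 9 = 45
Difference = 45 - 21 = 24
= 24 semitones


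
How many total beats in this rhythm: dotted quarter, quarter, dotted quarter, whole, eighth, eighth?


Solution.
Beat values:
  dotted quarter = 1.5 beats
  quarter = 1 beat
  dotted quarter = 1.5 beats
  whole = 4 beats
  eighth = 0.5 beats
  eighth = 0.5 beats
Sum = 1.5 + 1 + 1.5 + 4 + 0.5 + 0.5
= 9 beats


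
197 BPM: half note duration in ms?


Working:
One quarter-note beat = 60000 / BPM = 60000 / 197 ms
Half note = 2 × quarter note
Duration = 2 × 60000 / 197 = 120000 / 197
= 609.1 ms
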